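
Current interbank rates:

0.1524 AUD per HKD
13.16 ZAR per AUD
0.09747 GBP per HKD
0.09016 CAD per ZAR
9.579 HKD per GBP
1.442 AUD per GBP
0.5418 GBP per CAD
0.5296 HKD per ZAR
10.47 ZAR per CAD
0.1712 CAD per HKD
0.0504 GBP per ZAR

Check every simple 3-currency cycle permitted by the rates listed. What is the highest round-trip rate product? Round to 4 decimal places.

HKD→AUD→ZAR→HKD: 0.1524 × 13.16 × 0.5296 = 1.06216
ZAR→GBP→AUD→ZAR: 0.0504 × 1.442 × 13.16 = 0.95643
HKD→CAD→ZAR→HKD: 0.1712 × 10.47 × 0.5296 = 0.94929
HKD→CAD→GBP→HKD: 0.1712 × 0.5418 × 9.579 = 0.88851
Maximum is HKD→AUD→ZAR→HKD at 1.0622; arbitrage exists.

1.0622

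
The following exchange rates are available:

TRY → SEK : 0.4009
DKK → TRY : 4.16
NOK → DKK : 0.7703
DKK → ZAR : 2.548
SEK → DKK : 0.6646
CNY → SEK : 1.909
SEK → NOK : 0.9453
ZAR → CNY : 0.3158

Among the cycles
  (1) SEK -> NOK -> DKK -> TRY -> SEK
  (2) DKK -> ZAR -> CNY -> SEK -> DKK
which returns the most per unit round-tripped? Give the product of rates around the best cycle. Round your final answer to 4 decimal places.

(1) 0.9453 × 0.7703 × 4.16 × 0.4009 = 1.21439
(2) 2.548 × 0.3158 × 1.909 × 0.6646 = 1.02089
Highest is cycle (1) at 1.2144 (>1, arbitrage).

1.2144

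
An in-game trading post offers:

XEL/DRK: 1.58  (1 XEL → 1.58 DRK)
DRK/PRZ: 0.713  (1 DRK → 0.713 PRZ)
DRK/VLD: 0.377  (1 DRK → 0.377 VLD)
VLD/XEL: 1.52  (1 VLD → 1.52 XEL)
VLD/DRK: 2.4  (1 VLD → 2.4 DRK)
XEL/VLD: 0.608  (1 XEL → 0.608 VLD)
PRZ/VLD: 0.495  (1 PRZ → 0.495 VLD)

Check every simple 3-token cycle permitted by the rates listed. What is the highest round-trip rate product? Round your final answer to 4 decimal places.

0.9054

VLD→XEL→DRK→VLD: 1.52 × 1.58 × 0.377 = 0.90540
PRZ→VLD→DRK→PRZ: 0.495 × 2.4 × 0.713 = 0.84704
Maximum is VLD→XEL→DRK→VLD at 0.9054; no arbitrage — every cycle loses value.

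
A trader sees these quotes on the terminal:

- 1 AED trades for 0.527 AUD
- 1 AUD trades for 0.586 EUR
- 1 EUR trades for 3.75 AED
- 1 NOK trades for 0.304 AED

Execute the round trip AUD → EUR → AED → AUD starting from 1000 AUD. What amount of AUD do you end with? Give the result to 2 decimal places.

1158.08

1000 AUD × 0.586 = 586 EUR
586 EUR × 3.75 = 2197.5 AED
2197.5 AED × 0.527 = 1158.0825 AUD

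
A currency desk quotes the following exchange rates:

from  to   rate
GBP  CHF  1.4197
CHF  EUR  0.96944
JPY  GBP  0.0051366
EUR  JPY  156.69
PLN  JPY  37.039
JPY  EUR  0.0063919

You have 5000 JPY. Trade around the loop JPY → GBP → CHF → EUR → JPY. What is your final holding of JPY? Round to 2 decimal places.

5000 JPY × 0.0051366 = 25.683 GBP
25.683 GBP × 1.4197 = 36.4621551 CHF
36.4621551 CHF × 0.96944 = 35.347871640144 EUR
35.347871640144 EUR × 156.69 = 5538.65800729416336 JPY

5538.66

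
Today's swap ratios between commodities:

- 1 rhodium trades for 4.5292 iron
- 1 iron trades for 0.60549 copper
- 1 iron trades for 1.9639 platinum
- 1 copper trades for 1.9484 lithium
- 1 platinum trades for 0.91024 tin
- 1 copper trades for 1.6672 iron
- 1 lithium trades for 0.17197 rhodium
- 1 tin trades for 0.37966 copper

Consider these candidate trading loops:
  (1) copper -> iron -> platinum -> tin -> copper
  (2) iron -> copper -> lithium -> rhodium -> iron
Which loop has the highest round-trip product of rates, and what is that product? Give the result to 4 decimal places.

(1) 1.6672 × 1.9639 × 0.91024 × 0.37966 = 1.13151
(2) 0.60549 × 1.9484 × 0.17197 × 4.5292 = 0.91888
Highest is cycle (1) at 1.1315 (>1, arbitrage).

1.1315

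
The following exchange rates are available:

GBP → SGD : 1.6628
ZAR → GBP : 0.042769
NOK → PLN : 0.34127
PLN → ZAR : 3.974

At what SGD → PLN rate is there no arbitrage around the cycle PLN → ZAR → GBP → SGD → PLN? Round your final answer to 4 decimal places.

3.5384

Known legs of the cycle: 3.974 × 0.042769 × 1.6628 = 0.2826161491768
For no arbitrage the full-cycle product must be 1, so the missing rate is 1 / 0.2826161491768 ≈ 3.538368.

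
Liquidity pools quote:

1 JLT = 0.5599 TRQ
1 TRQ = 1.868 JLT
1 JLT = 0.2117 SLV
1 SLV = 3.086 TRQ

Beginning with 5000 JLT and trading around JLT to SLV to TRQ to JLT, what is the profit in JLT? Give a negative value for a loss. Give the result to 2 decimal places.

1101.88

5000 JLT × 0.2117 = 1058.5 SLV
1058.5 SLV × 3.086 = 3266.531 TRQ
3266.531 TRQ × 1.868 = 6101.879908 JLT
Net change: 6101.879908 − 5000 = 1101.879908 JLT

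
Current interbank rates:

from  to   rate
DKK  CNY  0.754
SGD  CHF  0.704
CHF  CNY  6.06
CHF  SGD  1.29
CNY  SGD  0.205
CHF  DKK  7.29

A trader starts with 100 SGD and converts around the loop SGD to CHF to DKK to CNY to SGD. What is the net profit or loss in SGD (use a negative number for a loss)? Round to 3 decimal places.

-20.672

100 SGD × 0.704 = 70.4 CHF
70.4 CHF × 7.29 = 513.216 DKK
513.216 DKK × 0.754 = 386.964864 CNY
386.964864 CNY × 0.205 = 79.32779712 SGD
Net change: 79.32779712 − 100 = -20.67220288 SGD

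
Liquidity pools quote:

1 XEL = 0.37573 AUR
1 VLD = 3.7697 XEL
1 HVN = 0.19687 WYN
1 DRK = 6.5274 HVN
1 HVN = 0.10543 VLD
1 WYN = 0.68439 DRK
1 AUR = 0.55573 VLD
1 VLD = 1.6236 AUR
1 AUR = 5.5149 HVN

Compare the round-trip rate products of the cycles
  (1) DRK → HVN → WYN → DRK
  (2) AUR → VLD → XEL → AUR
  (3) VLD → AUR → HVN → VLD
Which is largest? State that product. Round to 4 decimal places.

0.9440

(1) 6.5274 × 0.19687 × 0.68439 = 0.87947
(2) 0.55573 × 3.7697 × 0.37573 = 0.78713
(3) 1.6236 × 5.5149 × 0.10543 = 0.94402
Highest is cycle (3) at 0.9440 (≤1, no arbitrage).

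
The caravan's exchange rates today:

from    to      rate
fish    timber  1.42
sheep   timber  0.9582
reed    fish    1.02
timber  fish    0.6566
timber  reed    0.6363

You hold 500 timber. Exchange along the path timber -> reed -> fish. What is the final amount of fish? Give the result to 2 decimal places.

324.51

500 timber × 0.6363 = 318.15 reed
318.15 reed × 1.02 = 324.513 fish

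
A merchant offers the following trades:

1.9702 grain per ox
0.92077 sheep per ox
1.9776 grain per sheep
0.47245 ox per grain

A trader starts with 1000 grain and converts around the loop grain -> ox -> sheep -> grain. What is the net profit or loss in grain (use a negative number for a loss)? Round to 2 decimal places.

-139.71

1000 grain × 0.47245 = 472.45 ox
472.45 ox × 0.92077 = 435.0177865 sheep
435.0177865 sheep × 1.9776 = 860.2911745824 grain
Net change: 860.2911745824 − 1000 = -139.7088254176 grain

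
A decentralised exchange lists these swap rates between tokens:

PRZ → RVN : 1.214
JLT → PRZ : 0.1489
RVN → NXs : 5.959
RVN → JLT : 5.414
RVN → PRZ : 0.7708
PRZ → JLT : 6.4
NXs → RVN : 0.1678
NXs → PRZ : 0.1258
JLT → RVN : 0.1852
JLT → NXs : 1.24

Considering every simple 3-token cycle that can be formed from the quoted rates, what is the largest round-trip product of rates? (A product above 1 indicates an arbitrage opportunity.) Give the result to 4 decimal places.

1.1265

NXs→RVN→JLT→NXs: 0.1678 × 5.414 × 1.24 = 1.12650
PRZ→JLT→NXs→PRZ: 6.4 × 1.24 × 0.1258 = 0.99835
PRZ→RVN→JLT→PRZ: 1.214 × 5.414 × 0.1489 = 0.97866
PRZ→JLT→RVN→PRZ: 6.4 × 0.1852 × 0.7708 = 0.91361
PRZ→RVN→NXs→PRZ: 1.214 × 5.959 × 0.1258 = 0.91007
Maximum is NXs→RVN→JLT→NXs at 1.1265; arbitrage exists.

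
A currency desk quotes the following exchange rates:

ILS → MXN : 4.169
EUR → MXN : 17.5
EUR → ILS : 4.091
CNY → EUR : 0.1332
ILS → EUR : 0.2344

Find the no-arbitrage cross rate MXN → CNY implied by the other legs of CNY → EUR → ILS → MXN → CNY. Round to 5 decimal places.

0.44018

Known legs of the cycle: 0.1332 × 4.091 × 4.169 = 2.2717764828
For no arbitrage the full-cycle product must be 1, so the missing rate is 1 / 2.2717764828 ≈ 0.4401841.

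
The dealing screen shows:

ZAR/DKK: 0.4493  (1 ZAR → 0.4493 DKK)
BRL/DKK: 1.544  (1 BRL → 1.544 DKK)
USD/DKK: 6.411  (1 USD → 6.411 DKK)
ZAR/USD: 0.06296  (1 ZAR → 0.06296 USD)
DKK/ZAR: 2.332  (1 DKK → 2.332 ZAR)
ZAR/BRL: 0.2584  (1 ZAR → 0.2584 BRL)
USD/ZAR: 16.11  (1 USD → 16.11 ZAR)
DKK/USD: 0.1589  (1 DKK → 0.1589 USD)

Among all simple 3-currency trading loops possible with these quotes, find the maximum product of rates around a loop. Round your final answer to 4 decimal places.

ZAR→DKK→USD→ZAR: 0.4493 × 0.1589 × 16.11 = 1.15015
ZAR→USD→DKK→ZAR: 0.06296 × 6.411 × 2.332 = 0.94128
BRL→DKK→ZAR→BRL: 1.544 × 2.332 × 0.2584 = 0.93040
Maximum is ZAR→DKK→USD→ZAR at 1.1502; arbitrage exists.

1.1502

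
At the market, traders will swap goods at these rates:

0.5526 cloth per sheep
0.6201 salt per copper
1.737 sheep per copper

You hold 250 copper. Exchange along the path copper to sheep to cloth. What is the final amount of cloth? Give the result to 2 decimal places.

239.97

250 copper × 1.737 = 434.25 sheep
434.25 sheep × 0.5526 = 239.96655 cloth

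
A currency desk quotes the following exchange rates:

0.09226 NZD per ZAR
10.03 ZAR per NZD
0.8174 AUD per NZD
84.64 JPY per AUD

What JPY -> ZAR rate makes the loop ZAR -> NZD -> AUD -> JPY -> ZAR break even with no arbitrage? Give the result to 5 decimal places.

0.15667

Known legs of the cycle: 0.09226 × 0.8174 × 84.64 = 6.38298374336
For no arbitrage the full-cycle product must be 1, so the missing rate is 1 / 6.38298374336 ≈ 0.1566665.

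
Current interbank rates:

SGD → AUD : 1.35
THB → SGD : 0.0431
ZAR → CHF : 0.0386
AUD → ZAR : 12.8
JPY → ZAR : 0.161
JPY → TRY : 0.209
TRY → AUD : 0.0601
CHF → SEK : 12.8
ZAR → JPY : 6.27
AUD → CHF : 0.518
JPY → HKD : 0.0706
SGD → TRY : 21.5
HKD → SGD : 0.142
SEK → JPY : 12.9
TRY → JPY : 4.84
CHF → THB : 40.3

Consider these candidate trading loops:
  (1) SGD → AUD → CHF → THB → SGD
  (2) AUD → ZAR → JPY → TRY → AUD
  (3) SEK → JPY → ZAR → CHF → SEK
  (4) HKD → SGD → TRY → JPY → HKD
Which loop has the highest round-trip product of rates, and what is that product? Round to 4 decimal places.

1.2146

(1) 1.35 × 0.518 × 40.3 × 0.0431 = 1.21464
(2) 12.8 × 6.27 × 0.209 × 0.0601 = 1.00809
(3) 12.9 × 0.161 × 0.0386 × 12.8 = 1.02615
(4) 0.142 × 21.5 × 4.84 × 0.0706 = 1.04322
Highest is cycle (1) at 1.2146 (>1, arbitrage).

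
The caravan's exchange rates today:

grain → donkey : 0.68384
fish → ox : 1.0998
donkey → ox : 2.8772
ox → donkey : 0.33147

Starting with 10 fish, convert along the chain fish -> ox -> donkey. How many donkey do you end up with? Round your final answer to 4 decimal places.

10 fish × 1.0998 = 10.998 ox
10.998 ox × 0.33147 = 3.64550706 donkey

3.6455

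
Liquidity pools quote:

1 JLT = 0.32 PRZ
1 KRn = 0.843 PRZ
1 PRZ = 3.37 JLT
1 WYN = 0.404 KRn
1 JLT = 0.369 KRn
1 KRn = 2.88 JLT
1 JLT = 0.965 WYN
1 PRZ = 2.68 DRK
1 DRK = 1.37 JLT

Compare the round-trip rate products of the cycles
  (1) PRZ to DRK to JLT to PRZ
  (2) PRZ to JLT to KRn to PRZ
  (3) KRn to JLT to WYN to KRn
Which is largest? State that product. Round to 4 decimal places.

1.1749

(1) 2.68 × 1.37 × 0.32 = 1.17491
(2) 3.37 × 0.369 × 0.843 = 1.04830
(3) 2.88 × 0.965 × 0.404 = 1.12280
Highest is cycle (1) at 1.1749 (>1, arbitrage).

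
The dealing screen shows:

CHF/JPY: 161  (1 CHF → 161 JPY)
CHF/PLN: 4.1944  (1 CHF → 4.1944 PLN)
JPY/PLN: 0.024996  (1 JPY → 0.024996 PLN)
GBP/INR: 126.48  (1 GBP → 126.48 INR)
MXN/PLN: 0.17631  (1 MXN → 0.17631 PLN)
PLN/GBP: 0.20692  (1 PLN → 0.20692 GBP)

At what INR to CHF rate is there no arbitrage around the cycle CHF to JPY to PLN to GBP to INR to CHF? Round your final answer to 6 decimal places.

0.009495

Known legs of the cycle: 161 × 0.024996 × 0.20692 × 126.48 = 105.3223931604096
For no arbitrage the full-cycle product must be 1, so the missing rate is 1 / 105.3223931604096 ≈ 0.00949466.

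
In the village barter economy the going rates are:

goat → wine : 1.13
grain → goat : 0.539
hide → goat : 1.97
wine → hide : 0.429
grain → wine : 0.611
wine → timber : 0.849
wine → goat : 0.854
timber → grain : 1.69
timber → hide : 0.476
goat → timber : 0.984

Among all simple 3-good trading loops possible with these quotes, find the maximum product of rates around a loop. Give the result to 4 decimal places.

0.9550

goat→wine→hide→goat: 1.13 × 0.429 × 1.97 = 0.95500
goat→timber→hide→goat: 0.984 × 0.476 × 1.97 = 0.92272
goat→timber→grain→goat: 0.984 × 1.69 × 0.539 = 0.89634
grain→wine→timber→grain: 0.611 × 0.849 × 1.69 = 0.87667
Maximum is goat→wine→hide→goat at 0.9550; no arbitrage — every cycle loses value.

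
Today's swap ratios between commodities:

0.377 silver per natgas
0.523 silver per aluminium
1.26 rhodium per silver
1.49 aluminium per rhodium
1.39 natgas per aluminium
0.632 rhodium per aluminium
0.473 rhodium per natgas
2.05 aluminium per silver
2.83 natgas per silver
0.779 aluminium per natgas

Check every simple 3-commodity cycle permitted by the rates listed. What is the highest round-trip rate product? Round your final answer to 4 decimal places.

1.1530

natgas→aluminium→silver→natgas: 0.779 × 0.523 × 2.83 = 1.15299
natgas→silver→aluminium→natgas: 0.377 × 2.05 × 1.39 = 1.07426
aluminium→silver→rhodium→aluminium: 0.523 × 1.26 × 1.49 = 0.98188
natgas→rhodium→aluminium→natgas: 0.473 × 1.49 × 1.39 = 0.97963
Maximum is natgas→aluminium→silver→natgas at 1.1530; arbitrage exists.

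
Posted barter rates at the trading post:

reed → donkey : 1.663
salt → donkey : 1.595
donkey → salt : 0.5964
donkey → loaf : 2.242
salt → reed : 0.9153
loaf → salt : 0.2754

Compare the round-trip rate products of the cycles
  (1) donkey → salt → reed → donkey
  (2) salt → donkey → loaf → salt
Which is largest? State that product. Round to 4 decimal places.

(1) 0.5964 × 0.9153 × 1.663 = 0.90781
(2) 1.595 × 2.242 × 0.2754 = 0.98483
Highest is cycle (2) at 0.9848 (≤1, no arbitrage).

0.9848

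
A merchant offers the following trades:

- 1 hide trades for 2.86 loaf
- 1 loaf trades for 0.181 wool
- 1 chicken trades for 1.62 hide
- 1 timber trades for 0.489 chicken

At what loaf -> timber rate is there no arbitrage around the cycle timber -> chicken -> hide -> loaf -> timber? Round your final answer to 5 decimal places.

Known legs of the cycle: 0.489 × 1.62 × 2.86 = 2.2656348
For no arbitrage the full-cycle product must be 1, so the missing rate is 1 / 2.2656348 ≈ 0.4413774.

0.44138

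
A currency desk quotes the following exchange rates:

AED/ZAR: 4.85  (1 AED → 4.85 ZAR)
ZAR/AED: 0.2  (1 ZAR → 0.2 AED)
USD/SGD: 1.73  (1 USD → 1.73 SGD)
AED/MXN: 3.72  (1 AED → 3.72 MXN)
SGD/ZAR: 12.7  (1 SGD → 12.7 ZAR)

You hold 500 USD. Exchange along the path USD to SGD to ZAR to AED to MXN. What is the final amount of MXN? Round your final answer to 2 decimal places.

8173.21

500 USD × 1.73 = 865 SGD
865 SGD × 12.7 = 10985.5 ZAR
10985.5 ZAR × 0.2 = 2197.1 AED
2197.1 AED × 3.72 = 8173.212 MXN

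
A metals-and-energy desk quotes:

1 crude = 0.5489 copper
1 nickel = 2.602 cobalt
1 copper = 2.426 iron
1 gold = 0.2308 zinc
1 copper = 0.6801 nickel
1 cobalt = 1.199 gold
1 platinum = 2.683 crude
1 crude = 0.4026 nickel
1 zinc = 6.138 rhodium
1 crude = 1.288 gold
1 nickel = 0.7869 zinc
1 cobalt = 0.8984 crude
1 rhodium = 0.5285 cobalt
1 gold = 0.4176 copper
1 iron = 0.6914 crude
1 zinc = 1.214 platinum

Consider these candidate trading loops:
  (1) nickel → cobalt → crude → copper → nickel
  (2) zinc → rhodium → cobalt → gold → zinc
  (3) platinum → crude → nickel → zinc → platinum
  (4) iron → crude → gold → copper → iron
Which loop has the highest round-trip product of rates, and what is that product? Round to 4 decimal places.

1.0319

(1) 2.602 × 0.8984 × 0.5489 × 0.6801 = 0.87266
(2) 6.138 × 0.5285 × 1.199 × 0.2308 = 0.89769
(3) 2.683 × 0.4026 × 0.7869 × 1.214 = 1.03189
(4) 0.6914 × 1.288 × 0.4176 × 2.426 = 0.90219
Highest is cycle (3) at 1.0319 (>1, arbitrage).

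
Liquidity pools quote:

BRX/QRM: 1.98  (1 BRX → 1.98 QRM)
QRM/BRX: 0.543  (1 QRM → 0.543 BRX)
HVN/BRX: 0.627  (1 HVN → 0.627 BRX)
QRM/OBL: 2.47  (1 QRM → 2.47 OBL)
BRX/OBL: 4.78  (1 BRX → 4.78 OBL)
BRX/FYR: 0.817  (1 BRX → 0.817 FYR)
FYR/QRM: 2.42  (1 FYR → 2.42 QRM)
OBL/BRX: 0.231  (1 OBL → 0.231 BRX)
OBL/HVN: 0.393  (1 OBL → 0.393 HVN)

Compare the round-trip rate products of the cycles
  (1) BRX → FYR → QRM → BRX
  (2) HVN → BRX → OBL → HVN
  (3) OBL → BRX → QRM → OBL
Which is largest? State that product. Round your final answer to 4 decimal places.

(1) 0.817 × 2.42 × 0.543 = 1.07359
(2) 0.627 × 4.78 × 0.393 = 1.17784
(3) 0.231 × 1.98 × 2.47 = 1.12973
Highest is cycle (2) at 1.1778 (>1, arbitrage).

1.1778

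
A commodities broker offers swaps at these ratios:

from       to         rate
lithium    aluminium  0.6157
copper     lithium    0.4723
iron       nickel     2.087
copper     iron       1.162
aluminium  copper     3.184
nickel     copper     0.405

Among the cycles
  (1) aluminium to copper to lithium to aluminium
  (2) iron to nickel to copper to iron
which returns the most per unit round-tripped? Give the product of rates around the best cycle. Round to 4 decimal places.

(1) 3.184 × 0.4723 × 0.6157 = 0.92589
(2) 2.087 × 0.405 × 1.162 = 0.98216
Highest is cycle (2) at 0.9822 (≤1, no arbitrage).

0.9822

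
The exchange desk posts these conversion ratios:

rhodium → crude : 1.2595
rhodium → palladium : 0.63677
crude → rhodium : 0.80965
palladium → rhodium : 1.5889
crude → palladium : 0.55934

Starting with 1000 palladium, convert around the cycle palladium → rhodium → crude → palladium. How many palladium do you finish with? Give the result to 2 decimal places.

1119.36

1000 palladium × 1.5889 = 1588.9 rhodium
1588.9 rhodium × 1.2595 = 2001.21955 crude
2001.21955 crude × 0.55934 = 1119.362143097 palladium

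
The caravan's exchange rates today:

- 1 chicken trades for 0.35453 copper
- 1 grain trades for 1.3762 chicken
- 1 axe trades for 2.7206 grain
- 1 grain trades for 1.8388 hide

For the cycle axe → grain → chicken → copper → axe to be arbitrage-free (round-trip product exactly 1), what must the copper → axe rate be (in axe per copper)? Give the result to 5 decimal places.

0.75336

Known legs of the cycle: 2.7206 × 1.3762 × 0.35453 = 1.3273921284316
For no arbitrage the full-cycle product must be 1, so the missing rate is 1 / 1.3273921284316 ≈ 0.7533569.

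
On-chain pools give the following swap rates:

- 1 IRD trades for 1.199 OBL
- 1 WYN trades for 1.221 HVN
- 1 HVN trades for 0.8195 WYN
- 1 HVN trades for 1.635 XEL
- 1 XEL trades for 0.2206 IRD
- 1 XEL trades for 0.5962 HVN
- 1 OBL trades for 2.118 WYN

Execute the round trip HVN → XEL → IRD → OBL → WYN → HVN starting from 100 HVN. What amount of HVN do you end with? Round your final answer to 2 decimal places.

111.84

100 HVN × 1.635 = 163.5 XEL
163.5 XEL × 0.2206 = 36.0681 IRD
36.0681 IRD × 1.199 = 43.2456519 OBL
43.2456519 OBL × 2.118 = 91.5942907242 WYN
91.5942907242 WYN × 1.221 = 111.8366289742482 HVN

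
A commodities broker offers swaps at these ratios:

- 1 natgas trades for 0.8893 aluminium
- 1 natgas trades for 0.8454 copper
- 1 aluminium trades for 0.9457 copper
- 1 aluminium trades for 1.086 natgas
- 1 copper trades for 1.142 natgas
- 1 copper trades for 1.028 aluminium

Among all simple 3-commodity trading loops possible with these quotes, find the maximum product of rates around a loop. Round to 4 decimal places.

aluminium→copper→natgas→aluminium: 0.9457 × 1.142 × 0.8893 = 0.96043
aluminium→natgas→copper→aluminium: 1.086 × 0.8454 × 1.028 = 0.94381
Maximum is aluminium→copper→natgas→aluminium at 0.9604; no arbitrage — every cycle loses value.

0.9604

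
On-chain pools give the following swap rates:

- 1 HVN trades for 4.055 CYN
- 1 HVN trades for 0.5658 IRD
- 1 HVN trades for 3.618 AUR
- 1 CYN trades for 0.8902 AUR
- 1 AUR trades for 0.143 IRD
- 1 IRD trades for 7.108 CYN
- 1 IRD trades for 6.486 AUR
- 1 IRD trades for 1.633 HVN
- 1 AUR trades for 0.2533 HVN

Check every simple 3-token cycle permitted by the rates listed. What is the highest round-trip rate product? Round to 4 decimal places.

0.9296

AUR→HVN→IRD→AUR: 0.2533 × 0.5658 × 6.486 = 0.92955
CYN→AUR→HVN→CYN: 0.8902 × 0.2533 × 4.055 = 0.91435
CYN→AUR→IRD→CYN: 0.8902 × 0.143 × 7.108 = 0.90484
AUR→IRD→HVN→AUR: 0.143 × 1.633 × 3.618 = 0.84487
Maximum is AUR→HVN→IRD→AUR at 0.9296; no arbitrage — every cycle loses value.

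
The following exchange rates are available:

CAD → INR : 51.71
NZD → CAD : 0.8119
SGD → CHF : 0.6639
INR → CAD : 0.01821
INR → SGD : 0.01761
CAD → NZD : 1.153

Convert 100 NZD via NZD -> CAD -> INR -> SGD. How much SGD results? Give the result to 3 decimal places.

100 NZD × 0.8119 = 81.19 CAD
81.19 CAD × 51.71 = 4198.3349 INR
4198.3349 INR × 0.01761 = 73.932677589 SGD

73.933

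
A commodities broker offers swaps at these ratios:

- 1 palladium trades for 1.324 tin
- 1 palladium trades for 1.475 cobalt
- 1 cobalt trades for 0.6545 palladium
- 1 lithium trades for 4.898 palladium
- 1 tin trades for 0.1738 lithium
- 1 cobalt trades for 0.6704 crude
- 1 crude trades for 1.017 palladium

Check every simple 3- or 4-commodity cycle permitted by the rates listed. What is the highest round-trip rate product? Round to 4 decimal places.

1.1271

lithium→palladium→tin→lithium: 4.898 × 1.324 × 0.1738 = 1.12708
cobalt→crude→palladium→cobalt: 0.6704 × 1.017 × 1.475 = 1.00565
Maximum is lithium→palladium→tin→lithium at 1.1271; arbitrage exists.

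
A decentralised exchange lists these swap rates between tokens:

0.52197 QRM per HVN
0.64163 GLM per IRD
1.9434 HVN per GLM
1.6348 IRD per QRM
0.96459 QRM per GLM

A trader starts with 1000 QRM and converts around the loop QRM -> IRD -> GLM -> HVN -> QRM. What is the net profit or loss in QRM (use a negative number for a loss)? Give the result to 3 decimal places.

64.038

1000 QRM × 1.6348 = 1634.8 IRD
1634.8 IRD × 0.64163 = 1048.936724 GLM
1048.936724 GLM × 1.9434 = 2038.5036294216 HVN
2038.5036294216 HVN × 0.52197 = 1064.037739449192552 QRM
Net change: 1064.037739449192552 − 1000 = 64.037739449192552 QRM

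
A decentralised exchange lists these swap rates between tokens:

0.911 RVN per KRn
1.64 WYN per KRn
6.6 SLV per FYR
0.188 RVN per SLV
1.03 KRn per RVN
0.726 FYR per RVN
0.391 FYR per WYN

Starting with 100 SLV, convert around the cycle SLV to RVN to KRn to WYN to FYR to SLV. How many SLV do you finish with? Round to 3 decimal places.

81.952

100 SLV × 0.188 = 18.8 RVN
18.8 RVN × 1.03 = 19.364 KRn
19.364 KRn × 1.64 = 31.75696 WYN
31.75696 WYN × 0.391 = 12.41697136 FYR
12.41697136 FYR × 6.6 = 81.952010976 SLV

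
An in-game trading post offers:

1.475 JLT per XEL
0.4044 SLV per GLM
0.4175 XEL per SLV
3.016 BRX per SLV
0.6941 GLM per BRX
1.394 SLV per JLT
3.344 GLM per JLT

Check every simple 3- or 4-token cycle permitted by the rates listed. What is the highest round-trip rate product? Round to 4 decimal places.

SLV→XEL→JLT→SLV: 0.4175 × 1.475 × 1.394 = 0.85844
SLV→BRX→GLM→SLV: 3.016 × 0.6941 × 0.4044 = 0.84657
SLV→XEL→JLT→GLM→SLV: 0.4175 × 1.475 × 3.344 × 0.4044 = 0.83277
Maximum is SLV→XEL→JLT→SLV at 0.8584; no arbitrage — every cycle loses value.

0.8584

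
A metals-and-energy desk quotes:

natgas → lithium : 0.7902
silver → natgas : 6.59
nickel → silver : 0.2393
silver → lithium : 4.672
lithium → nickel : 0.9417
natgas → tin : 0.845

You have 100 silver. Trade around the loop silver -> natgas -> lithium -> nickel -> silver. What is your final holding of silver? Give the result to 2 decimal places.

117.35

100 silver × 6.59 = 659 natgas
659 natgas × 0.7902 = 520.7418 lithium
520.7418 lithium × 0.9417 = 490.38255306 nickel
490.38255306 nickel × 0.2393 = 117.348544947258 silver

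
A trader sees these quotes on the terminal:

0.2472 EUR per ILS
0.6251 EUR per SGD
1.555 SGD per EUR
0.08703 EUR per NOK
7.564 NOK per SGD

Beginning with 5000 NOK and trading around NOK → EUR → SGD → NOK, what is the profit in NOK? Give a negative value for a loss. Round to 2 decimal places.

5000 NOK × 0.08703 = 435.15 EUR
435.15 EUR × 1.555 = 676.65825 SGD
676.65825 SGD × 7.564 = 5118.243003 NOK
Net change: 5118.243003 − 5000 = 118.243003 NOK

118.24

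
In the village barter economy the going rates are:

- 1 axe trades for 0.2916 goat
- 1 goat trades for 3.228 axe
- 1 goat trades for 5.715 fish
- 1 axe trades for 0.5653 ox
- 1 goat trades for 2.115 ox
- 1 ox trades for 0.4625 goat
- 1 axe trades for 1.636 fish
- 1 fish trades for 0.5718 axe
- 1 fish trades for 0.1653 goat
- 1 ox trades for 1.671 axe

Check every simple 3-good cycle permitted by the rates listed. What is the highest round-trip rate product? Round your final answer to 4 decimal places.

1.0306

goat→ox→axe→goat: 2.115 × 1.671 × 0.2916 = 1.03056
goat→fish→axe→goat: 5.715 × 0.5718 × 0.2916 = 0.95290
goat→axe→fish→goat: 3.228 × 1.636 × 0.1653 = 0.87295
goat→axe→ox→goat: 3.228 × 0.5653 × 0.4625 = 0.84396
Maximum is goat→ox→axe→goat at 1.0306; arbitrage exists.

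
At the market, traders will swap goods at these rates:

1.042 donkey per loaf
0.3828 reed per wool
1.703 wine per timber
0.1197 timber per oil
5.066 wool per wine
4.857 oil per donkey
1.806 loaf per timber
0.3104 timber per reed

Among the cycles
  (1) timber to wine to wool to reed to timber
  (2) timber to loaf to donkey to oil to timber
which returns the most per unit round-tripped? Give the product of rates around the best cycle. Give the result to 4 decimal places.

(1) 1.703 × 5.066 × 0.3828 × 0.3104 = 1.02512
(2) 1.806 × 1.042 × 4.857 × 0.1197 = 1.09408
Highest is cycle (2) at 1.0941 (>1, arbitrage).

1.0941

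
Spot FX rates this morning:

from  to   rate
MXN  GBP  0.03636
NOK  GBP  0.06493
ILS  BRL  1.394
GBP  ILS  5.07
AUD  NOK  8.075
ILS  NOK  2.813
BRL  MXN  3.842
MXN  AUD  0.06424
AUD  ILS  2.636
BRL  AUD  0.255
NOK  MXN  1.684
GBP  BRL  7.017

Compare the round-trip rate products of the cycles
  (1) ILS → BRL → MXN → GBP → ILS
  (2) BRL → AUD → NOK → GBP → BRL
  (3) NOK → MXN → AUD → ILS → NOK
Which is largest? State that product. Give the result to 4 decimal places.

0.9873

(1) 1.394 × 3.842 × 0.03636 × 5.07 = 0.98731
(2) 0.255 × 8.075 × 0.06493 × 7.017 = 0.93817
(3) 1.684 × 0.06424 × 2.636 × 2.813 = 0.80216
Highest is cycle (1) at 0.9873 (≤1, no arbitrage).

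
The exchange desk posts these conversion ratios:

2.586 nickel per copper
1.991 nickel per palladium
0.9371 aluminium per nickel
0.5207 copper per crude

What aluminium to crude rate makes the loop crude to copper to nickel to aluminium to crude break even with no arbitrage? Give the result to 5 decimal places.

Known legs of the cycle: 0.5207 × 2.586 × 0.9371 = 1.26183345042
For no arbitrage the full-cycle product must be 1, so the missing rate is 1 / 1.26183345042 ≈ 0.7924976.

0.79250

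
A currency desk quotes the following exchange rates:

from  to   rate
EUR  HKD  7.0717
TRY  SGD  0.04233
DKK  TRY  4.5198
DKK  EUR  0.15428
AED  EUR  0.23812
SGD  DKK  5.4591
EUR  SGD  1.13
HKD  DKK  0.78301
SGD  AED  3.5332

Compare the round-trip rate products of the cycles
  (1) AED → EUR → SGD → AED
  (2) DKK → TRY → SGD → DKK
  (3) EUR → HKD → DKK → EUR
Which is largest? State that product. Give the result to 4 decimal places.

(1) 0.23812 × 1.13 × 3.5332 = 0.95070
(2) 4.5198 × 0.04233 × 5.4591 = 1.04445
(3) 7.0717 × 0.78301 × 0.15428 = 0.85428
Highest is cycle (2) at 1.0445 (>1, arbitrage).

1.0445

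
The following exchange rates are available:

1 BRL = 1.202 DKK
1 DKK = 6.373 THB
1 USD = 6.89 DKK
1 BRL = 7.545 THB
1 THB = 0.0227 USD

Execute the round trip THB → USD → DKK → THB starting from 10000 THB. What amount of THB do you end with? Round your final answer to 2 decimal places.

10000 THB × 0.0227 = 227 USD
227 USD × 6.89 = 1564.03 DKK
1564.03 DKK × 6.373 = 9967.56319 THB

9967.56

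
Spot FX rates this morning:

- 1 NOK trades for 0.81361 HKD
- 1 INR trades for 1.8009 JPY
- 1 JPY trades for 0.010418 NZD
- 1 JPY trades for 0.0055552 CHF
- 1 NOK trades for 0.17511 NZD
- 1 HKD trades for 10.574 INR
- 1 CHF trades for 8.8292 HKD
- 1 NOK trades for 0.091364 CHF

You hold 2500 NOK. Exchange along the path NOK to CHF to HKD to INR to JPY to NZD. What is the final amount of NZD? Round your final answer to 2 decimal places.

400.08

2500 NOK × 0.091364 = 228.41 CHF
228.41 CHF × 8.8292 = 2016.677572 HKD
2016.677572 HKD × 10.574 = 21324.348646328 INR
21324.348646328 INR × 1.8009 = 38403.0194771720952 JPY
38403.0194771720952 JPY × 0.010418 = 400.0826569131788877936 NZD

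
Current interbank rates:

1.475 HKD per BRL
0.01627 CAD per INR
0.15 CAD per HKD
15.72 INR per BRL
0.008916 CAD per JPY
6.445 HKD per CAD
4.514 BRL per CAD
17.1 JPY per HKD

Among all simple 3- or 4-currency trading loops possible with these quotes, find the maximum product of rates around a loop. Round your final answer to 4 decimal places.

1.1545

CAD→BRL→INR→CAD: 4.514 × 15.72 × 0.01627 = 1.15452
HKD→JPY→CAD→BRL→HKD: 17.1 × 0.008916 × 4.514 × 1.475 = 1.01513
HKD→CAD→BRL→HKD: 0.15 × 4.514 × 1.475 = 0.99872
HKD→JPY→CAD→HKD: 17.1 × 0.008916 × 6.445 = 0.98263
Maximum is CAD→BRL→INR→CAD at 1.1545; arbitrage exists.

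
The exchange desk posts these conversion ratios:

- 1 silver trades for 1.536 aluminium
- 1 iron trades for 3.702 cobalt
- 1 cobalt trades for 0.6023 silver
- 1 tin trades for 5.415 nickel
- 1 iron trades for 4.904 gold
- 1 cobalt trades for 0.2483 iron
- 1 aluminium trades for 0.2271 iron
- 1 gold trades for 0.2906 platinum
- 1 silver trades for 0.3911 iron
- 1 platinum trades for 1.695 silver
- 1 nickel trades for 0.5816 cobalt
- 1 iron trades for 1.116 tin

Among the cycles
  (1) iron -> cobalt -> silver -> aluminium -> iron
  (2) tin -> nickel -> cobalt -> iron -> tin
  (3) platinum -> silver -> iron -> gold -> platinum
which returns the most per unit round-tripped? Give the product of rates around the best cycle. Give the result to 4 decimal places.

(1) 3.702 × 0.6023 × 1.536 × 0.2271 = 0.77778
(2) 5.415 × 0.5816 × 0.2483 × 1.116 = 0.87270
(3) 1.695 × 0.3911 × 4.904 × 0.2906 = 0.94472
Highest is cycle (3) at 0.9447 (≤1, no arbitrage).

0.9447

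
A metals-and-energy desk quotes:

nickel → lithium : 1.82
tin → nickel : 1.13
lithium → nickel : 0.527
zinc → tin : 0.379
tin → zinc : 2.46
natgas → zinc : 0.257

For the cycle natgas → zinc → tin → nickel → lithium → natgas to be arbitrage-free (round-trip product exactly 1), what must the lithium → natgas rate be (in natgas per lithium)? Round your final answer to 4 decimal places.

Known legs of the cycle: 0.257 × 0.379 × 1.13 × 1.82 = 0.2003190098
For no arbitrage the full-cycle product must be 1, so the missing rate is 1 / 0.2003190098 ≈ 4.992037.

4.9920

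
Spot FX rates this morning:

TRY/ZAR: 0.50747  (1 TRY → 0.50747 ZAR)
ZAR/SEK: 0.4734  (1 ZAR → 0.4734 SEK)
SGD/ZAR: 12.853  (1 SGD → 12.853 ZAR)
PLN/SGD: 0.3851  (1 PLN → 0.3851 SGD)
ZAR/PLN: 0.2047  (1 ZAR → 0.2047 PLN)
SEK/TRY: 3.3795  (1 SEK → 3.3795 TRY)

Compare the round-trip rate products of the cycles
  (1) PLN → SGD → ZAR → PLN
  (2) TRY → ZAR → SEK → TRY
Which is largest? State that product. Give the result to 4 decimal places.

1.0132

(1) 0.3851 × 12.853 × 0.2047 = 1.01320
(2) 0.50747 × 0.4734 × 3.3795 = 0.81188
Highest is cycle (1) at 1.0132 (>1, arbitrage).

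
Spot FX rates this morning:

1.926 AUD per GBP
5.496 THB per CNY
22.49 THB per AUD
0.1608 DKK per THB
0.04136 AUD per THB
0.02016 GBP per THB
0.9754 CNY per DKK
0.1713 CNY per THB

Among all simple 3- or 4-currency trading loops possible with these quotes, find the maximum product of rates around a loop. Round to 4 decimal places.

0.8732

GBP→AUD→THB→GBP: 1.926 × 22.49 × 0.02016 = 0.87325
DKK→CNY→THB→DKK: 0.9754 × 5.496 × 0.1608 = 0.86202
Maximum is GBP→AUD→THB→GBP at 0.8732; no arbitrage — every cycle loses value.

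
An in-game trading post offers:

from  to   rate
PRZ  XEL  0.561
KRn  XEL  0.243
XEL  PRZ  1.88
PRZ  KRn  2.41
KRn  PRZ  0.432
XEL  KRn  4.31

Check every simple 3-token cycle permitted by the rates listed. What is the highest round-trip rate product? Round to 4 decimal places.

XEL→PRZ→KRn→XEL: 1.88 × 2.41 × 0.243 = 1.10098
XEL→KRn→PRZ→XEL: 4.31 × 0.432 × 0.561 = 1.04454
Maximum is XEL→PRZ→KRn→XEL at 1.1010; arbitrage exists.

1.1010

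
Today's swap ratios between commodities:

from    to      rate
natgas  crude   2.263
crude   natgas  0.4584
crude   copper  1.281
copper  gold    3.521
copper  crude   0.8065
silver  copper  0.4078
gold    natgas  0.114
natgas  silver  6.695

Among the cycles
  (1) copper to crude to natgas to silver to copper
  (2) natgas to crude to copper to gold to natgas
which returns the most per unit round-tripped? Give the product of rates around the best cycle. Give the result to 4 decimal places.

(1) 0.8065 × 0.4584 × 6.695 × 0.4078 = 1.00936
(2) 2.263 × 1.281 × 3.521 × 0.114 = 1.16360
Highest is cycle (2) at 1.1636 (>1, arbitrage).

1.1636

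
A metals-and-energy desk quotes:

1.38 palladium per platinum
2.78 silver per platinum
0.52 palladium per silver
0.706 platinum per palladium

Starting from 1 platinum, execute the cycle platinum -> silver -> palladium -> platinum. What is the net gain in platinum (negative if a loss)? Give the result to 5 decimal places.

1 platinum × 2.78 = 2.78 silver
2.78 silver × 0.52 = 1.4456 palladium
1.4456 palladium × 0.706 = 1.0205936 platinum
Net change: 1.0205936 − 1 = 0.0205936 platinum

0.02059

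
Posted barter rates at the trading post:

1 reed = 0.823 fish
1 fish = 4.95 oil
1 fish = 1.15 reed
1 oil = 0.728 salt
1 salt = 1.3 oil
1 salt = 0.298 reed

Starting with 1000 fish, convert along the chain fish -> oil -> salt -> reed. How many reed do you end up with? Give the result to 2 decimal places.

1000 fish × 4.95 = 4950 oil
4950 oil × 0.728 = 3603.6 salt
3603.6 salt × 0.298 = 1073.8728 reed

1073.87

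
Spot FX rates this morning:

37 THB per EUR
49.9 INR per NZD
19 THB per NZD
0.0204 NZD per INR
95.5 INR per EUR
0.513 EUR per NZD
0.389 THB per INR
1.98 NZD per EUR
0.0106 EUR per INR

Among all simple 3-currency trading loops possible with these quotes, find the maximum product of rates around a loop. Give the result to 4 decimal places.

INR→EUR→NZD→INR: 0.0106 × 1.98 × 49.9 = 1.04730
INR→NZD→EUR→INR: 0.0204 × 0.513 × 95.5 = 0.99943
Maximum is INR→EUR→NZD→INR at 1.0473; arbitrage exists.

1.0473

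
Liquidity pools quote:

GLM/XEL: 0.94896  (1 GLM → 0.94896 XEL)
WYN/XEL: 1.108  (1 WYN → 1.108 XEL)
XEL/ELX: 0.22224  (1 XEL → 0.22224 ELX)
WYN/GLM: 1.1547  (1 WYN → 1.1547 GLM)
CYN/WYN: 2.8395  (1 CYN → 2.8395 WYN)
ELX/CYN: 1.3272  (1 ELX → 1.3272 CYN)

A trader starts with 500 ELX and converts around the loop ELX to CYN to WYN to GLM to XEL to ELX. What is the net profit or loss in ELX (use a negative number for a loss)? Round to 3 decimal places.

500 ELX × 1.3272 = 663.6 CYN
663.6 CYN × 2.8395 = 1884.2922 WYN
1884.2922 WYN × 1.1547 = 2175.79220334 GLM
2175.79220334 GLM × 0.94896 = 2064.7397692815264 XEL
2064.7397692815264 XEL × 0.22224 = 458.867766325126427136 ELX
Net change: 458.867766325126427136 − 500 = -41.132233674873572864 ELX

-41.132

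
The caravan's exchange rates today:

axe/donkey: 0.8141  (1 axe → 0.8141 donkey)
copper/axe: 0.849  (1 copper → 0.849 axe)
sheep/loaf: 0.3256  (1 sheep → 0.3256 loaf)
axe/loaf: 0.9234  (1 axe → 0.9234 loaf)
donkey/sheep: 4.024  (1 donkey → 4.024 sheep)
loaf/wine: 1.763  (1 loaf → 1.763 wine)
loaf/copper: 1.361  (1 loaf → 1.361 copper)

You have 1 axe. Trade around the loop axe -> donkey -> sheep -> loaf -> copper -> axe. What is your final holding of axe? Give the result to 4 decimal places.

1.2325

1 axe × 0.8141 = 0.8141 donkey
0.8141 donkey × 4.024 = 3.2759384 sheep
3.2759384 sheep × 0.3256 = 1.06664554304 loaf
1.06664554304 loaf × 1.361 = 1.45170458407744 copper
1.45170458407744 copper × 0.849 = 1.23249719188174656 axe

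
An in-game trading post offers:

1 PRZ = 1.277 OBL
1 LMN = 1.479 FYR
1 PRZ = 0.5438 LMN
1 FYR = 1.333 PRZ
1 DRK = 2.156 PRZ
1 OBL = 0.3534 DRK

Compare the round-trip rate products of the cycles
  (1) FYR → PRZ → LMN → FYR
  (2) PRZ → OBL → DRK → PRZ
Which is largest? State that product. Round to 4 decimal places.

1.0721

(1) 1.333 × 0.5438 × 1.479 = 1.07211
(2) 1.277 × 0.3534 × 2.156 = 0.97299
Highest is cycle (1) at 1.0721 (>1, arbitrage).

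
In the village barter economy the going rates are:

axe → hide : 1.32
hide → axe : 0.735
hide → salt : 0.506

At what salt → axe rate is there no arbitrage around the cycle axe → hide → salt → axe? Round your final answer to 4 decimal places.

Known legs of the cycle: 1.32 × 0.506 = 0.66792
For no arbitrage the full-cycle product must be 1, so the missing rate is 1 / 0.66792 ≈ 1.497185.

1.4972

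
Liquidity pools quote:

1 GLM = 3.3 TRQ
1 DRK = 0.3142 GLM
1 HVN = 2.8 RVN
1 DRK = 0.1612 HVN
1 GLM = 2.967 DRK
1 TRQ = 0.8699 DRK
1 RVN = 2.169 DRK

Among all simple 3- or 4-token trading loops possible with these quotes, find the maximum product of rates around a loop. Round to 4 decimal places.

HVN→RVN→DRK→HVN: 2.8 × 2.169 × 0.1612 = 0.97900
TRQ→DRK→GLM→TRQ: 0.8699 × 0.3142 × 3.3 = 0.90196
Maximum is HVN→RVN→DRK→HVN at 0.9790; no arbitrage — every cycle loses value.

0.9790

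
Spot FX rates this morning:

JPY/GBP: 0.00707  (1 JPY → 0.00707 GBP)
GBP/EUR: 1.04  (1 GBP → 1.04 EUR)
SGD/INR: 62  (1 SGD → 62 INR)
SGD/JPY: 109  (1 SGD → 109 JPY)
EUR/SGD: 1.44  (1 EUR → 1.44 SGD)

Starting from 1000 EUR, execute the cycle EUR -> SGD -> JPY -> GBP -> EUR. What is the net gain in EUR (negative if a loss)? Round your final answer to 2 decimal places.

154.10

1000 EUR × 1.44 = 1440 SGD
1440 SGD × 109 = 156960 JPY
156960 JPY × 0.00707 = 1109.7072 GBP
1109.7072 GBP × 1.04 = 1154.095488 EUR
Net change: 1154.095488 − 1000 = 154.095488 EUR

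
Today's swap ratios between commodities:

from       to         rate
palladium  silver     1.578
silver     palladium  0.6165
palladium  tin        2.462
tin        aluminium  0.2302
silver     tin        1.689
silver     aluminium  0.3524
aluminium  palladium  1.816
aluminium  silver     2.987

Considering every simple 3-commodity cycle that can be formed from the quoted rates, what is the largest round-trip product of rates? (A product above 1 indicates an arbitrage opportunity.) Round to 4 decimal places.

1.1614

aluminium→silver→tin→aluminium: 2.987 × 1.689 × 0.2302 = 1.16137
palladium→tin→aluminium→palladium: 2.462 × 0.2302 × 1.816 = 1.02922
palladium→silver→aluminium→palladium: 1.578 × 0.3524 × 1.816 = 1.00985
Maximum is aluminium→silver→tin→aluminium at 1.1614; arbitrage exists.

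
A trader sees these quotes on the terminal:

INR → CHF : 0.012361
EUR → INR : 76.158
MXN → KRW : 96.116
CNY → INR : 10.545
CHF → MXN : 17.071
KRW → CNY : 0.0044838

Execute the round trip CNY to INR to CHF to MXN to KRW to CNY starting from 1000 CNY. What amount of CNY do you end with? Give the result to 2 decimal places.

958.96

1000 CNY × 10.545 = 10545 INR
10545 INR × 0.012361 = 130.346745 CHF
130.346745 CHF × 17.071 = 2225.149283895 MXN
2225.149283895 MXN × 96.116 = 213872.44857085182 KRW
213872.44857085182 KRW × 0.0044838 = 958.961284901985390516 CNY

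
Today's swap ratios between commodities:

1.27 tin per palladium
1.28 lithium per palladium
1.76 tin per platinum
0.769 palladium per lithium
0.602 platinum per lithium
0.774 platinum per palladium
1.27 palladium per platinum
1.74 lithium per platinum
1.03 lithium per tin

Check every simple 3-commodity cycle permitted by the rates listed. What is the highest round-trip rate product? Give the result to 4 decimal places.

lithium→platinum→tin→lithium: 0.602 × 1.76 × 1.03 = 1.09131
lithium→palladium→platinum→lithium: 0.769 × 0.774 × 1.74 = 1.03566
lithium→palladium→tin→lithium: 0.769 × 1.27 × 1.03 = 1.00593
lithium→platinum→palladium→lithium: 0.602 × 1.27 × 1.28 = 0.97861
Maximum is lithium→platinum→tin→lithium at 1.0913; arbitrage exists.

1.0913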